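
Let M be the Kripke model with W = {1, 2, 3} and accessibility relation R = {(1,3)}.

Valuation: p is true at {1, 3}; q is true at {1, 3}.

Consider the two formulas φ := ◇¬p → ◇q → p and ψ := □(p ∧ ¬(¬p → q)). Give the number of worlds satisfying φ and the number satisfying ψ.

3 and 2

For ◇¬p → ◇q → p:
1: ◇¬p is F, ◇q → p is T. ✓
2: ◇¬p is F, ◇q → p is T. ✓
3: ◇¬p is F, ◇q → p is T. ✓
— 3 worlds.
For □(p ∧ ¬(¬p → q)):
1: successors {3}; p ∧ ¬(¬p → q) there: 3:F. ✗
2: no successors, so □(p ∧ ¬(¬p → q)) holds vacuously. ✓
3: no successors, so □(p ∧ ¬(¬p → q)) holds vacuously. ✓
— 2 worlds.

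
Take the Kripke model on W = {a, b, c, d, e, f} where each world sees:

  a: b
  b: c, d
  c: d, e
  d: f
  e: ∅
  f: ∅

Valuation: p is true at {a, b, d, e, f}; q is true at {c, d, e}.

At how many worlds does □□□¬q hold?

5

a: successors {b}; □□¬q there: b:F. ✗
b: successors {c, d}; □□¬q there: c:T, d:T. ✓
c: successors {d, e}; □□¬q there: d:T, e:T. ✓
d: successors {f}; □□¬q there: f:T. ✓
e: no successors, so □□□¬q holds vacuously. ✓
f: no successors, so □□□¬q holds vacuously. ✓
Satisfying worlds: {b, c, d, e, f}.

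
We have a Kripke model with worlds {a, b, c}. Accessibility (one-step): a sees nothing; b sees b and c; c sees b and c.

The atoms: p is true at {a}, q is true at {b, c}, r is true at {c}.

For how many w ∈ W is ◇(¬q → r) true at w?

a: no successors, so ◇(¬q → r) fails. ✗
b: successors {b, c}; ¬q → r there: b:T, c:T. ✓
c: successors {b, c}; ¬q → r there: b:T, c:T. ✓
Satisfying worlds: {b, c}.

2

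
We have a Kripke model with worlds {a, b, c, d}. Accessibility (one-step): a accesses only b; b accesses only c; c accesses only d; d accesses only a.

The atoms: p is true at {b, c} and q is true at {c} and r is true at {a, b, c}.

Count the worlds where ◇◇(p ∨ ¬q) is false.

0

a: successors {b}; ◇(p ∨ ¬q) there: b:T. ✓
b: successors {c}; ◇(p ∨ ¬q) there: c:T. ✓
c: successors {d}; ◇(p ∨ ¬q) there: d:T. ✓
d: successors {a}; ◇(p ∨ ¬q) there: a:T. ✓
Satisfying worlds: {a, b, c, d}.
So ◇◇(p ∨ ¬q) fails at the other 0 worlds.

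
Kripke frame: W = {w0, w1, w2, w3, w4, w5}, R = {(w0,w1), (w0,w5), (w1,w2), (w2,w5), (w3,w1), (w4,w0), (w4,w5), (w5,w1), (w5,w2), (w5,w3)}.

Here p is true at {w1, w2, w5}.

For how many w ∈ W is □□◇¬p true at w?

1

w0: successors {w1, w5}; □◇¬p there: w1:F, w5:F. ✗
w1: successors {w2}; □◇¬p there: w2:T. ✓
w2: successors {w5}; □◇¬p there: w5:F. ✗
w3: successors {w1}; □◇¬p there: w1:F. ✗
w4: successors {w0, w5}; □◇¬p there: w0:F, w5:F. ✗
w5: successors {w1, w2, w3}; □◇¬p there: w1:F, w2:T, w3:F. ✗
Satisfying worlds: {w1}.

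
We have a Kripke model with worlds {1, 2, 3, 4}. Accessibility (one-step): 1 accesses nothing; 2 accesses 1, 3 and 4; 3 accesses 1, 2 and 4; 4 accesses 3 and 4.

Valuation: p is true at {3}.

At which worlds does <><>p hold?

1: no successors, so <><>p fails. ✗
2: successors {1, 3, 4}; <>p there: 1:F, 3:F, 4:T. ✓
3: successors {1, 2, 4}; <>p there: 1:F, 2:T, 4:T. ✓
4: successors {3, 4}; <>p there: 3:F, 4:T. ✓

{2, 3, 4}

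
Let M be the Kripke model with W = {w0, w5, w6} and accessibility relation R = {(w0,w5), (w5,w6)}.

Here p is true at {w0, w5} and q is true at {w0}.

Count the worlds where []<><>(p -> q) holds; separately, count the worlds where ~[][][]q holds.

1 and 0

For []<><>(p -> q):
w0: successors {w5}; <><>(p -> q) there: w5:F. ✗
w5: successors {w6}; <><>(p -> q) there: w6:F. ✗
w6: no successors, so []<><>(p -> q) holds vacuously. ✓
— 1 world.
For ~[][][]q:
w0: [][][]q is T. ✗
w5: [][][]q is T. ✗
w6: [][][]q is T. ✗
— 0 worlds.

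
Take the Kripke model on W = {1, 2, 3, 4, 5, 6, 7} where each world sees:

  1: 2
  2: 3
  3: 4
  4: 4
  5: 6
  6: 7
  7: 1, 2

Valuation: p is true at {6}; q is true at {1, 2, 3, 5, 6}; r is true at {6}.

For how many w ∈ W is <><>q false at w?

4

1: successors {2}; <>q there: 2:T. ✓
2: successors {3}; <>q there: 3:F. ✗
3: successors {4}; <>q there: 4:F. ✗
4: successors {4}; <>q there: 4:F. ✗
5: successors {6}; <>q there: 6:F. ✗
6: successors {7}; <>q there: 7:T. ✓
7: successors {1, 2}; <>q there: 1:T, 2:T. ✓
Satisfying worlds: {1, 6, 7}.
So <><>q fails at the other 4 worlds.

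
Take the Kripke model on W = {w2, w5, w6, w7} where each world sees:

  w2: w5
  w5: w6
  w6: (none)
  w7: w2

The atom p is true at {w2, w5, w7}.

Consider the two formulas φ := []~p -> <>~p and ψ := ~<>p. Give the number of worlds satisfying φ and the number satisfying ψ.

3 and 2

For []~p -> <>~p:
w2: []~p is F, <>~p is F. ✓
w5: []~p is T, <>~p is T. ✓
w6: []~p is T, <>~p is F. ✗
w7: []~p is F, <>~p is F. ✓
— 3 worlds.
For ~<>p:
w2: <>p is T. ✗
w5: <>p is F. ✓
w6: <>p is F. ✓
w7: <>p is T. ✗
— 2 worlds.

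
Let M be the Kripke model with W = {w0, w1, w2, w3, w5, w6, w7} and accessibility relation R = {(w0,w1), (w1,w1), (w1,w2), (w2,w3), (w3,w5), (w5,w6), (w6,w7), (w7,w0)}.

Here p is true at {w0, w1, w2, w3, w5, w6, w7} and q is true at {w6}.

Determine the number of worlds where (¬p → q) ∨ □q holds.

w0: ¬p → q is T, □q is F. ✓
w1: ¬p → q is T, □q is F. ✓
w2: ¬p → q is T, □q is F. ✓
w3: ¬p → q is T, □q is F. ✓
w5: ¬p → q is T, □q is T. ✓
w6: ¬p → q is T, □q is F. ✓
w7: ¬p → q is T, □q is F. ✓
Satisfying worlds: {w0, w1, w2, w3, w5, w6, w7}.

7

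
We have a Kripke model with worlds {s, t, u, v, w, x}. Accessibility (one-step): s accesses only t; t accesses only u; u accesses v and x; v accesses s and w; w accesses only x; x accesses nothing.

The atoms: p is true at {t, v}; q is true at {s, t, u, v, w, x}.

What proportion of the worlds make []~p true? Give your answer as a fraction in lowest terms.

2/3

s: successors {t}; ~p there: t:F. ✗
t: successors {u}; ~p there: u:T. ✓
u: successors {v, x}; ~p there: v:F, x:T. ✗
v: successors {s, w}; ~p there: s:T, w:T. ✓
w: successors {x}; ~p there: x:T. ✓
x: no successors, so []~p holds vacuously. ✓
That's 4 of 6 worlds, so 4/6 = 2/3.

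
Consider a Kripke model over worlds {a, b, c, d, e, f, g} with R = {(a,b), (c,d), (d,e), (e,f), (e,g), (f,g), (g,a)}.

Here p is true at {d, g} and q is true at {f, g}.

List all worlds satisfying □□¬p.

a: successors {b}; □¬p there: b:T. ✓
b: no successors, so □□¬p holds vacuously. ✓
c: successors {d}; □¬p there: d:T. ✓
d: successors {e}; □¬p there: e:F. ✗
e: successors {f, g}; □¬p there: f:F, g:T. ✗
f: successors {g}; □¬p there: g:T. ✓
g: successors {a}; □¬p there: a:T. ✓

{a, b, c, f, g}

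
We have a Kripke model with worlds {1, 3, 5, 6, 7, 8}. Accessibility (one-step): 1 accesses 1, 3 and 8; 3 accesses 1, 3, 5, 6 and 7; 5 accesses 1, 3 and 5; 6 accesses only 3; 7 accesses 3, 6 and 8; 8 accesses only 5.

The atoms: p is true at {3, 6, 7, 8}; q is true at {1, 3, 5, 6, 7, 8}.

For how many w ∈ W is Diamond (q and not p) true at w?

4

1: successors {1, 3, 8}; q and not p there: 1:T, 3:F, 8:F. ✓
3: successors {1, 3, 5, 6, 7}; q and not p there: 1:T, 3:F, 5:T, 6:F, 7:F. ✓
5: successors {1, 3, 5}; q and not p there: 1:T, 3:F, 5:T. ✓
6: successors {3}; q and not p there: 3:F. ✗
7: successors {3, 6, 8}; q and not p there: 3:F, 6:F, 8:F. ✗
8: successors {5}; q and not p there: 5:T. ✓
Satisfying worlds: {1, 3, 5, 8}.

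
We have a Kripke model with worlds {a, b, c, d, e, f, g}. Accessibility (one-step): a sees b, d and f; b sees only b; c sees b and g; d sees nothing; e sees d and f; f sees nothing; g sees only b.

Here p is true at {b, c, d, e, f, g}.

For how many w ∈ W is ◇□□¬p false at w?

a: successors {b, d, f}; □□¬p there: b:F, d:T, f:T. ✓
b: successors {b}; □□¬p there: b:F. ✗
c: successors {b, g}; □□¬p there: b:F, g:F. ✗
d: no successors, so ◇□□¬p fails. ✗
e: successors {d, f}; □□¬p there: d:T, f:T. ✓
f: no successors, so ◇□□¬p fails. ✗
g: successors {b}; □□¬p there: b:F. ✗
Satisfying worlds: {a, e}.
So ◇□□¬p fails at the other 5 worlds.

5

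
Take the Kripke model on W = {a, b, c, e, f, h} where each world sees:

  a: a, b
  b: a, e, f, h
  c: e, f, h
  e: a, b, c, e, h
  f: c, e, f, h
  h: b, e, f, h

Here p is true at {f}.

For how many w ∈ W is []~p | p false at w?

3

a: []~p is T, p is F. ✓
b: []~p is F, p is F. ✗
c: []~p is F, p is F. ✗
e: []~p is T, p is F. ✓
f: []~p is F, p is T. ✓
h: []~p is F, p is F. ✗
Satisfying worlds: {a, e, f}.
So []~p | p fails at the other 3 worlds.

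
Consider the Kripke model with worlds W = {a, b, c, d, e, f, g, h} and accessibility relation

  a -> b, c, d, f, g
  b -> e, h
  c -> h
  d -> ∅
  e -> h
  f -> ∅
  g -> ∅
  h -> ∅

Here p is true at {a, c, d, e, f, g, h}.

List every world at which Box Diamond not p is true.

a: successors {b, c, d, f, g}; Diamond not p there: b:F, c:F, d:F, f:F, g:F. ✗
b: successors {e, h}; Diamond not p there: e:F, h:F. ✗
c: successors {h}; Diamond not p there: h:F. ✗
d: no successors, so Box Diamond not p holds vacuously. ✓
e: successors {h}; Diamond not p there: h:F. ✗
f: no successors, so Box Diamond not p holds vacuously. ✓
g: no successors, so Box Diamond not p holds vacuously. ✓
h: no successors, so Box Diamond not p holds vacuously. ✓

{d, f, g, h}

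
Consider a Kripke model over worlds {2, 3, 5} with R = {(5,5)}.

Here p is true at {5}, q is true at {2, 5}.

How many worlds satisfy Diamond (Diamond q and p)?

2: no successors, so Diamond (Diamond q and p) fails. ✗
3: no successors, so Diamond (Diamond q and p) fails. ✗
5: successors {5}; Diamond q and p there: 5:T. ✓
Satisfying worlds: {5}.

1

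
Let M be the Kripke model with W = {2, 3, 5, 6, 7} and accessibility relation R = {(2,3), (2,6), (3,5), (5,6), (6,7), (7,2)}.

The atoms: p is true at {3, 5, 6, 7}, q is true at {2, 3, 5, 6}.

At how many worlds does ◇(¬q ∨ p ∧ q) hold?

2: successors {3, 6}; ¬q ∨ p ∧ q there: 3:T, 6:T. ✓
3: successors {5}; ¬q ∨ p ∧ q there: 5:T. ✓
5: successors {6}; ¬q ∨ p ∧ q there: 6:T. ✓
6: successors {7}; ¬q ∨ p ∧ q there: 7:T. ✓
7: successors {2}; ¬q ∨ p ∧ q there: 2:F. ✗
Satisfying worlds: {2, 3, 5, 6}.

4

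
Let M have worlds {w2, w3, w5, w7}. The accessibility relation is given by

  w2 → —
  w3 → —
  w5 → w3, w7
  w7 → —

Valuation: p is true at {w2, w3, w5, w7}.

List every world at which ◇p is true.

{w5}

w2: no successors, so ◇p fails. ✗
w3: no successors, so ◇p fails. ✗
w5: successors {w3, w7}; p there: w3:T, w7:T. ✓
w7: no successors, so ◇p fails. ✗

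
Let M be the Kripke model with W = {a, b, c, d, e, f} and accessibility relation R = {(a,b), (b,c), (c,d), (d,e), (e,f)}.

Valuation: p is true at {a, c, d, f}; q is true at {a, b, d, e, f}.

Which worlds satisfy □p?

a: successors {b}; p there: b:F. ✗
b: successors {c}; p there: c:T. ✓
c: successors {d}; p there: d:T. ✓
d: successors {e}; p there: e:F. ✗
e: successors {f}; p there: f:T. ✓
f: no successors, so □p holds vacuously. ✓

{b, c, e, f}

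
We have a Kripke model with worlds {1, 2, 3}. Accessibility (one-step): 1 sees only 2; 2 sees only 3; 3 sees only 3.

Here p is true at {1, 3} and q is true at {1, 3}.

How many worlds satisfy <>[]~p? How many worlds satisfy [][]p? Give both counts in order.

0 and 3

For <>[]~p:
1: successors {2}; []~p there: 2:F. ✗
2: successors {3}; []~p there: 3:F. ✗
3: successors {3}; []~p there: 3:F. ✗
— 0 worlds.
For [][]p:
1: successors {2}; []p there: 2:T. ✓
2: successors {3}; []p there: 3:T. ✓
3: successors {3}; []p there: 3:T. ✓
— 3 worlds.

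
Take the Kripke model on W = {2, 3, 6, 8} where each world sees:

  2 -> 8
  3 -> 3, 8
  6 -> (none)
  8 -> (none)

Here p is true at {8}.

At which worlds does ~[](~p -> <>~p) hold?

2: [](~p -> <>~p) is T. ✗
3: [](~p -> <>~p) is T. ✗
6: [](~p -> <>~p) is T. ✗
8: [](~p -> <>~p) is T. ✗

∅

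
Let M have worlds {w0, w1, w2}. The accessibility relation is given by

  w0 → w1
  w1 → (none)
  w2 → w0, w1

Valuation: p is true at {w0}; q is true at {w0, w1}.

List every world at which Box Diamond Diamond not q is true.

{w1}

w0: successors {w1}; Diamond Diamond not q there: w1:F. ✗
w1: no successors, so Box Diamond Diamond not q holds vacuously. ✓
w2: successors {w0, w1}; Diamond Diamond not q there: w0:F, w1:F. ✗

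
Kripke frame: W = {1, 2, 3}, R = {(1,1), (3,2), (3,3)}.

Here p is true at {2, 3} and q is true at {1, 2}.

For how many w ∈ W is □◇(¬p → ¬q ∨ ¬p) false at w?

1

1: successors {1}; ◇(¬p → ¬q ∨ ¬p) there: 1:T. ✓
2: no successors, so □◇(¬p → ¬q ∨ ¬p) holds vacuously. ✓
3: successors {2, 3}; ◇(¬p → ¬q ∨ ¬p) there: 2:F, 3:T. ✗
Satisfying worlds: {1, 2}.
So □◇(¬p → ¬q ∨ ¬p) fails at the other 1 world.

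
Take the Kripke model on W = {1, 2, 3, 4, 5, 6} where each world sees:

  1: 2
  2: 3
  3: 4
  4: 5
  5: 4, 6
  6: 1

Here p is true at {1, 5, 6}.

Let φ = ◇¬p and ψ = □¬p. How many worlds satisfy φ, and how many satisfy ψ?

For ◇¬p:
1: successors {2}; ¬p there: 2:T. ✓
2: successors {3}; ¬p there: 3:T. ✓
3: successors {4}; ¬p there: 4:T. ✓
4: successors {5}; ¬p there: 5:F. ✗
5: successors {4, 6}; ¬p there: 4:T, 6:F. ✓
6: successors {1}; ¬p there: 1:F. ✗
— 4 worlds.
For □¬p:
1: successors {2}; ¬p there: 2:T. ✓
2: successors {3}; ¬p there: 3:T. ✓
3: successors {4}; ¬p there: 4:T. ✓
4: successors {5}; ¬p there: 5:F. ✗
5: successors {4, 6}; ¬p there: 4:T, 6:F. ✗
6: successors {1}; ¬p there: 1:F. ✗
— 3 worlds.

4 and 3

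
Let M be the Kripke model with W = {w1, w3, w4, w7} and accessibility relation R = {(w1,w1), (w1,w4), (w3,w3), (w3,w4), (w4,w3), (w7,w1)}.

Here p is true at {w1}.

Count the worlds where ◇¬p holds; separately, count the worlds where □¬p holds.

3 and 2

For ◇¬p:
w1: successors {w1, w4}; ¬p there: w1:F, w4:T. ✓
w3: successors {w3, w4}; ¬p there: w3:T, w4:T. ✓
w4: successors {w3}; ¬p there: w3:T. ✓
w7: successors {w1}; ¬p there: w1:F. ✗
— 3 worlds.
For □¬p:
w1: successors {w1, w4}; ¬p there: w1:F, w4:T. ✗
w3: successors {w3, w4}; ¬p there: w3:T, w4:T. ✓
w4: successors {w3}; ¬p there: w3:T. ✓
w7: successors {w1}; ¬p there: w1:F. ✗
— 2 worlds.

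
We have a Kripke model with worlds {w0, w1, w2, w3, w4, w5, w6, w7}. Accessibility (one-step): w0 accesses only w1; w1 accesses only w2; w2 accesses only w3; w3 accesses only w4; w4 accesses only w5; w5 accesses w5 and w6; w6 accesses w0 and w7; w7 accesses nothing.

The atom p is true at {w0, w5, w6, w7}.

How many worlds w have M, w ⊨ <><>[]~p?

4

w0: successors {w1}; <>[]~p there: w1:T. ✓
w1: successors {w2}; <>[]~p there: w2:T. ✓
w2: successors {w3}; <>[]~p there: w3:F. ✗
w3: successors {w4}; <>[]~p there: w4:F. ✗
w4: successors {w5}; <>[]~p there: w5:F. ✗
w5: successors {w5, w6}; <>[]~p there: w5:F, w6:T. ✓
w6: successors {w0, w7}; <>[]~p there: w0:T, w7:F. ✓
w7: no successors, so <><>[]~p fails. ✗
Satisfying worlds: {w0, w1, w5, w6}.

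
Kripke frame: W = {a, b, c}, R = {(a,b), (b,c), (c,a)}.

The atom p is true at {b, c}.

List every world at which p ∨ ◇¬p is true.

{b, c}

a: p is F, ◇¬p is F. ✗
b: p is T, ◇¬p is F. ✓
c: p is T, ◇¬p is T. ✓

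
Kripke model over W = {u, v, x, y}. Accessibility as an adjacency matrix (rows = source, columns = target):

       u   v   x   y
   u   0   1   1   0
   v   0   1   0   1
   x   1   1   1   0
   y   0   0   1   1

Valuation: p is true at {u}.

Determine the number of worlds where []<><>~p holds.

4

u: successors {v, x}; <><>~p there: v:T, x:T. ✓
v: successors {v, y}; <><>~p there: v:T, y:T. ✓
x: successors {u, v, x}; <><>~p there: u:T, v:T, x:T. ✓
y: successors {x, y}; <><>~p there: x:T, y:T. ✓
Satisfying worlds: {u, v, x, y}.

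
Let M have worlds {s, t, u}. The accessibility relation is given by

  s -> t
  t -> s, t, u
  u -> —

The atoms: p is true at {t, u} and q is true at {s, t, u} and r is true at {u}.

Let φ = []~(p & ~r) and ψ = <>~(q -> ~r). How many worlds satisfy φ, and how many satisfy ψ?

1 and 1

For []~(p & ~r):
s: successors {t}; ~(p & ~r) there: t:F. ✗
t: successors {s, t, u}; ~(p & ~r) there: s:T, t:F, u:T. ✗
u: no successors, so []~(p & ~r) holds vacuously. ✓
— 1 world.
For <>~(q -> ~r):
s: successors {t}; ~(q -> ~r) there: t:F. ✗
t: successors {s, t, u}; ~(q -> ~r) there: s:F, t:F, u:T. ✓
u: no successors, so <>~(q -> ~r) fails. ✗
— 1 world.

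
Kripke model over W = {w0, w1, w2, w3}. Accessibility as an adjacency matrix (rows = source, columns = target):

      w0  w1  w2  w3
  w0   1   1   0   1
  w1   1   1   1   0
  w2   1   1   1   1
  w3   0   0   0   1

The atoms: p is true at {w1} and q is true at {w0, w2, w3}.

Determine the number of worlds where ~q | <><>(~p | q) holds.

w0: ~q is F, <><>(~p | q) is T. ✓
w1: ~q is T, <><>(~p | q) is T. ✓
w2: ~q is F, <><>(~p | q) is T. ✓
w3: ~q is F, <><>(~p | q) is T. ✓
Satisfying worlds: {w0, w1, w2, w3}.

4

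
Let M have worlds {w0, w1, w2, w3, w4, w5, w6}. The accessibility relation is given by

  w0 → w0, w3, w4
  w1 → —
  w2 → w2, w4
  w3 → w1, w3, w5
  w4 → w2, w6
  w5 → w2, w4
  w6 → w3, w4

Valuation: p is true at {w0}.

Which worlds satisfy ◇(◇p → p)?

{w0, w2, w3, w4, w5, w6}

w0: successors {w0, w3, w4}; ◇p → p there: w0:T, w3:T, w4:T. ✓
w1: no successors, so ◇(◇p → p) fails. ✗
w2: successors {w2, w4}; ◇p → p there: w2:T, w4:T. ✓
w3: successors {w1, w3, w5}; ◇p → p there: w1:T, w3:T, w5:T. ✓
w4: successors {w2, w6}; ◇p → p there: w2:T, w6:T. ✓
w5: successors {w2, w4}; ◇p → p there: w2:T, w4:T. ✓
w6: successors {w3, w4}; ◇p → p there: w3:T, w4:T. ✓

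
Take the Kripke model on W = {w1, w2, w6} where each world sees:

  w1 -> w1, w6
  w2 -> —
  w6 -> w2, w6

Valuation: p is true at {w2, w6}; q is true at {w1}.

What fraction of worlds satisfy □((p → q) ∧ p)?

1/3

w1: successors {w1, w6}; (p → q) ∧ p there: w1:F, w6:F. ✗
w2: no successors, so □((p → q) ∧ p) holds vacuously. ✓
w6: successors {w2, w6}; (p → q) ∧ p there: w2:F, w6:F. ✗
That's 1 of 3 worlds, so 1/3.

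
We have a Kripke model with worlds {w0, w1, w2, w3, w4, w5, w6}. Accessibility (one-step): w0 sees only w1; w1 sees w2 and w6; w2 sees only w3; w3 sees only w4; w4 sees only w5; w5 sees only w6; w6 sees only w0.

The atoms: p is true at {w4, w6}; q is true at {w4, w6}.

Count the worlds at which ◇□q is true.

w0: successors {w1}; □q there: w1:F. ✗
w1: successors {w2, w6}; □q there: w2:F, w6:F. ✗
w2: successors {w3}; □q there: w3:T. ✓
w3: successors {w4}; □q there: w4:F. ✗
w4: successors {w5}; □q there: w5:T. ✓
w5: successors {w6}; □q there: w6:F. ✗
w6: successors {w0}; □q there: w0:F. ✗
Satisfying worlds: {w2, w4}.

2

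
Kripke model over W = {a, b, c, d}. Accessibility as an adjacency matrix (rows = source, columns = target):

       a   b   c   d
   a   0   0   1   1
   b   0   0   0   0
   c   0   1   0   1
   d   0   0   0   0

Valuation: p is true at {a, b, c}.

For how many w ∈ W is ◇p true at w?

a: successors {c, d}; p there: c:T, d:F. ✓
b: no successors, so ◇p fails. ✗
c: successors {b, d}; p there: b:T, d:F. ✓
d: no successors, so ◇p fails. ✗
Satisfying worlds: {a, c}.

2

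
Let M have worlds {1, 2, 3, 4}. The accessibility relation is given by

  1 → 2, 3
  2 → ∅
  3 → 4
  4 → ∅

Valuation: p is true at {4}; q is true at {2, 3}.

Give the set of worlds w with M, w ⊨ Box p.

{2, 3, 4}

1: successors {2, 3}; p there: 2:F, 3:F. ✗
2: no successors, so Box p holds vacuously. ✓
3: successors {4}; p there: 4:T. ✓
4: no successors, so Box p holds vacuously. ✓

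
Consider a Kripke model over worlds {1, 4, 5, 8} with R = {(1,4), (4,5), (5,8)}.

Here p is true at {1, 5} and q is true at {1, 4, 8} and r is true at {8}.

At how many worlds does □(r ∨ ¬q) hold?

3

1: successors {4}; r ∨ ¬q there: 4:F. ✗
4: successors {5}; r ∨ ¬q there: 5:T. ✓
5: successors {8}; r ∨ ¬q there: 8:T. ✓
8: no successors, so □(r ∨ ¬q) holds vacuously. ✓
Satisfying worlds: {4, 5, 8}.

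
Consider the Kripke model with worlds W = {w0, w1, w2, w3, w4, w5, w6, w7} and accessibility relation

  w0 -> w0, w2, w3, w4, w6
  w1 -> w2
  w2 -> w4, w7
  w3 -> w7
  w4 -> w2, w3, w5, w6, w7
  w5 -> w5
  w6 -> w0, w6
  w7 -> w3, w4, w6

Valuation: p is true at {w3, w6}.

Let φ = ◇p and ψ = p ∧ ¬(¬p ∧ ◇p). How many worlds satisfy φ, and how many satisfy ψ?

4 and 2

For ◇p:
w0: successors {w0, w2, w3, w4, w6}; p there: w0:F, w2:F, w3:T, w4:F, w6:T. ✓
w1: successors {w2}; p there: w2:F. ✗
w2: successors {w4, w7}; p there: w4:F, w7:F. ✗
w3: successors {w7}; p there: w7:F. ✗
w4: successors {w2, w3, w5, w6, w7}; p there: w2:F, w3:T, w5:F, w6:T, w7:F. ✓
w5: successors {w5}; p there: w5:F. ✗
w6: successors {w0, w6}; p there: w0:F, w6:T. ✓
w7: successors {w3, w4, w6}; p there: w3:T, w4:F, w6:T. ✓
— 4 worlds.
For p ∧ ¬(¬p ∧ ◇p):
w0: p is F, ¬(¬p ∧ ◇p) is F. ✗
w1: p is F, ¬(¬p ∧ ◇p) is T. ✗
w2: p is F, ¬(¬p ∧ ◇p) is T. ✗
w3: p is T, ¬(¬p ∧ ◇p) is T. ✓
w4: p is F, ¬(¬p ∧ ◇p) is F. ✗
w5: p is F, ¬(¬p ∧ ◇p) is T. ✗
w6: p is T, ¬(¬p ∧ ◇p) is T. ✓
w7: p is F, ¬(¬p ∧ ◇p) is F. ✗
— 2 worlds.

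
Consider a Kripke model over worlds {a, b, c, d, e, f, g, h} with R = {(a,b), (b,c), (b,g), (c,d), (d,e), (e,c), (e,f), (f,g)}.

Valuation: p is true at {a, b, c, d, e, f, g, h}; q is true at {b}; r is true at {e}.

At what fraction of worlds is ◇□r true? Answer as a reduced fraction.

a: successors {b}; □r there: b:F. ✗
b: successors {c, g}; □r there: c:F, g:T. ✓
c: successors {d}; □r there: d:T. ✓
d: successors {e}; □r there: e:F. ✗
e: successors {c, f}; □r there: c:F, f:F. ✗
f: successors {g}; □r there: g:T. ✓
g: no successors, so ◇□r fails. ✗
h: no successors, so ◇□r fails. ✗
That's 3 of 8 worlds, so 3/8.

3/8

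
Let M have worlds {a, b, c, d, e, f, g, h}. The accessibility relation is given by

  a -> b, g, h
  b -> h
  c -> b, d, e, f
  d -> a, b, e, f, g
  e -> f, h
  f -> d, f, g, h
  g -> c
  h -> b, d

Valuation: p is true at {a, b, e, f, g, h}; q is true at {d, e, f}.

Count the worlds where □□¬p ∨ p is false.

a: □□¬p is F, p is T. ✓
b: □□¬p is F, p is T. ✓
c: □□¬p is F, p is F. ✗
d: □□¬p is F, p is F. ✗
e: □□¬p is F, p is T. ✓
f: □□¬p is F, p is T. ✓
g: □□¬p is F, p is T. ✓
h: □□¬p is F, p is T. ✓
Satisfying worlds: {a, b, e, f, g, h}.
So □□¬p ∨ p fails at the other 2 worlds.

2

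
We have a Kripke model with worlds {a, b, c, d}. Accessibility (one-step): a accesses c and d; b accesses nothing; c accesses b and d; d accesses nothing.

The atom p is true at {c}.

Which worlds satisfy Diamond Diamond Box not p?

{a}

a: successors {c, d}; Diamond Box not p there: c:T, d:F. ✓
b: no successors, so Diamond Diamond Box not p fails. ✗
c: successors {b, d}; Diamond Box not p there: b:F, d:F. ✗
d: no successors, so Diamond Diamond Box not p fails. ✗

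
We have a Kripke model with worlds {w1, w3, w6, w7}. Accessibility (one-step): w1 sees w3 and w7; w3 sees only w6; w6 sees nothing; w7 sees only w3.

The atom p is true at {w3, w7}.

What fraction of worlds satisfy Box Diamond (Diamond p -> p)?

w1: successors {w3, w7}; Diamond (Diamond p -> p) there: w3:T, w7:T. ✓
w3: successors {w6}; Diamond (Diamond p -> p) there: w6:F. ✗
w6: no successors, so Box Diamond (Diamond p -> p) holds vacuously. ✓
w7: successors {w3}; Diamond (Diamond p -> p) there: w3:T. ✓
That's 3 of 4 worlds, so 3/4.

3/4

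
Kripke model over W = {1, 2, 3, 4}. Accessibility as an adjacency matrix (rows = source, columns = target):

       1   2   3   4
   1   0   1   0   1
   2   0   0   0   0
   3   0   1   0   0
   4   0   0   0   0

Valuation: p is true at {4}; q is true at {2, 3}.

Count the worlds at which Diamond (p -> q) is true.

2

1: successors {2, 4}; p -> q there: 2:T, 4:F. ✓
2: no successors, so Diamond (p -> q) fails. ✗
3: successors {2}; p -> q there: 2:T. ✓
4: no successors, so Diamond (p -> q) fails. ✗
Satisfying worlds: {1, 3}.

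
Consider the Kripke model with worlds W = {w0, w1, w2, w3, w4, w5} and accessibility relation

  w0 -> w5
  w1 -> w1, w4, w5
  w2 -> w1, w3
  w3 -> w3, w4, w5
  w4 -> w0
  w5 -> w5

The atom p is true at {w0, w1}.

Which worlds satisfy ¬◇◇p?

{w0, w4, w5}

w0: ◇◇p is F. ✓
w1: ◇◇p is T. ✗
w2: ◇◇p is T. ✗
w3: ◇◇p is T. ✗
w4: ◇◇p is F. ✓
w5: ◇◇p is F. ✓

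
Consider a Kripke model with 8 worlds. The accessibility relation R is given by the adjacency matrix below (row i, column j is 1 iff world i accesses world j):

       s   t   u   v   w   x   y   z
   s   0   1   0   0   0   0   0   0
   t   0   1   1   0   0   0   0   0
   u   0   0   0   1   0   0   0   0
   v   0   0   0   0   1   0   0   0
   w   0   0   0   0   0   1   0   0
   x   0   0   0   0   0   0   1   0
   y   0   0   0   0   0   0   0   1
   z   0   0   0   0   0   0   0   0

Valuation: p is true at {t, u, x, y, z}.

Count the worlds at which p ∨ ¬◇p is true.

s: p is F, ¬◇p is F. ✗
t: p is T, ¬◇p is F. ✓
u: p is T, ¬◇p is T. ✓
v: p is F, ¬◇p is T. ✓
w: p is F, ¬◇p is F. ✗
x: p is T, ¬◇p is F. ✓
y: p is T, ¬◇p is F. ✓
z: p is T, ¬◇p is T. ✓
Satisfying worlds: {t, u, v, x, y, z}.

6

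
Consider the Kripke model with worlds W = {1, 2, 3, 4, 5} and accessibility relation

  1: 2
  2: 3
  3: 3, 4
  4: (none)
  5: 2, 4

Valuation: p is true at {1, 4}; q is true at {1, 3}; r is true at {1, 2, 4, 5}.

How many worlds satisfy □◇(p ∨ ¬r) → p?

1: □◇(p ∨ ¬r) is T, p is T. ✓
2: □◇(p ∨ ¬r) is T, p is F. ✗
3: □◇(p ∨ ¬r) is F, p is F. ✓
4: □◇(p ∨ ¬r) is T, p is T. ✓
5: □◇(p ∨ ¬r) is F, p is F. ✓
Satisfying worlds: {1, 3, 4, 5}.

4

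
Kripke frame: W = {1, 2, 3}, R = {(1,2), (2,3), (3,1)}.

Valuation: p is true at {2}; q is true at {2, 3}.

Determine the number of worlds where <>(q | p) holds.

2

1: successors {2}; q | p there: 2:T. ✓
2: successors {3}; q | p there: 3:T. ✓
3: successors {1}; q | p there: 1:F. ✗
Satisfying worlds: {1, 2}.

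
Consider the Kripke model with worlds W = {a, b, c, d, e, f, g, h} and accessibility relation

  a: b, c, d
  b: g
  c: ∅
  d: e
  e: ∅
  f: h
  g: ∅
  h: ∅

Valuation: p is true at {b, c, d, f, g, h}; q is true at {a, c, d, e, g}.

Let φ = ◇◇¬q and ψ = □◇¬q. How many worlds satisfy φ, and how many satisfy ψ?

For ◇◇¬q:
a: successors {b, c, d}; ◇¬q there: b:F, c:F, d:F. ✗
b: successors {g}; ◇¬q there: g:F. ✗
c: no successors, so ◇◇¬q fails. ✗
d: successors {e}; ◇¬q there: e:F. ✗
e: no successors, so ◇◇¬q fails. ✗
f: successors {h}; ◇¬q there: h:F. ✗
g: no successors, so ◇◇¬q fails. ✗
h: no successors, so ◇◇¬q fails. ✗
— 0 worlds.
For □◇¬q:
a: successors {b, c, d}; ◇¬q there: b:F, c:F, d:F. ✗
b: successors {g}; ◇¬q there: g:F. ✗
c: no successors, so □◇¬q holds vacuously. ✓
d: successors {e}; ◇¬q there: e:F. ✗
e: no successors, so □◇¬q holds vacuously. ✓
f: successors {h}; ◇¬q there: h:F. ✗
g: no successors, so □◇¬q holds vacuously. ✓
h: no successors, so □◇¬q holds vacuously. ✓
— 4 worlds.

0 and 4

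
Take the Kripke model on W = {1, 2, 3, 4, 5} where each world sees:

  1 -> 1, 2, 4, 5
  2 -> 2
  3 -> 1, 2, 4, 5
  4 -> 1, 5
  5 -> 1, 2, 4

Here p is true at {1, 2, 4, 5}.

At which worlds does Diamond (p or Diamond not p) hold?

{1, 2, 3, 4, 5}

1: successors {1, 2, 4, 5}; p or Diamond not p there: 1:T, 2:T, 4:T, 5:T. ✓
2: successors {2}; p or Diamond not p there: 2:T. ✓
3: successors {1, 2, 4, 5}; p or Diamond not p there: 1:T, 2:T, 4:T, 5:T. ✓
4: successors {1, 5}; p or Diamond not p there: 1:T, 5:T. ✓
5: successors {1, 2, 4}; p or Diamond not p there: 1:T, 2:T, 4:T. ✓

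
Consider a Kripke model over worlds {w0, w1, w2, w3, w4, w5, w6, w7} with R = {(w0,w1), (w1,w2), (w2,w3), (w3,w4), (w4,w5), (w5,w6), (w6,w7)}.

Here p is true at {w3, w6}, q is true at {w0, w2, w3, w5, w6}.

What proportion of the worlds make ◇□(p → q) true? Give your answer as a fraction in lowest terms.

7/8

w0: successors {w1}; □(p → q) there: w1:T. ✓
w1: successors {w2}; □(p → q) there: w2:T. ✓
w2: successors {w3}; □(p → q) there: w3:T. ✓
w3: successors {w4}; □(p → q) there: w4:T. ✓
w4: successors {w5}; □(p → q) there: w5:T. ✓
w5: successors {w6}; □(p → q) there: w6:T. ✓
w6: successors {w7}; □(p → q) there: w7:T. ✓
w7: no successors, so ◇□(p → q) fails. ✗
That's 7 of 8 worlds, so 7/8.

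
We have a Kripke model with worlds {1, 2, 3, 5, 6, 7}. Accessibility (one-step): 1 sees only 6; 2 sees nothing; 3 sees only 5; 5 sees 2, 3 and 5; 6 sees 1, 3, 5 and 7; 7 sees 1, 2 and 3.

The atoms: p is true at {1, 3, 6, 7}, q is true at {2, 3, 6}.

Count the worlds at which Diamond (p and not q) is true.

1: successors {6}; p and not q there: 6:F. ✗
2: no successors, so Diamond (p and not q) fails. ✗
3: successors {5}; p and not q there: 5:F. ✗
5: successors {2, 3, 5}; p and not q there: 2:F, 3:F, 5:F. ✗
6: successors {1, 3, 5, 7}; p and not q there: 1:T, 3:F, 5:F, 7:T. ✓
7: successors {1, 2, 3}; p and not q there: 1:T, 2:F, 3:F. ✓
Satisfying worlds: {6, 7}.

2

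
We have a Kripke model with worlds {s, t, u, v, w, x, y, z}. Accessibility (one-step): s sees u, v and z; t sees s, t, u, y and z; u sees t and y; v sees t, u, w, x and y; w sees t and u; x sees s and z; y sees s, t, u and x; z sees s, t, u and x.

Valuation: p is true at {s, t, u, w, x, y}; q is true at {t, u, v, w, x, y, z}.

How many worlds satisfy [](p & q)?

s: successors {u, v, z}; p & q there: u:T, v:F, z:F. ✗
t: successors {s, t, u, y, z}; p & q there: s:F, t:T, u:T, y:T, z:F. ✗
u: successors {t, y}; p & q there: t:T, y:T. ✓
v: successors {t, u, w, x, y}; p & q there: t:T, u:T, w:T, x:T, y:T. ✓
w: successors {t, u}; p & q there: t:T, u:T. ✓
x: successors {s, z}; p & q there: s:F, z:F. ✗
y: successors {s, t, u, x}; p & q there: s:F, t:T, u:T, x:T. ✗
z: successors {s, t, u, x}; p & q there: s:F, t:T, u:T, x:T. ✗
Satisfying worlds: {u, v, w}.

3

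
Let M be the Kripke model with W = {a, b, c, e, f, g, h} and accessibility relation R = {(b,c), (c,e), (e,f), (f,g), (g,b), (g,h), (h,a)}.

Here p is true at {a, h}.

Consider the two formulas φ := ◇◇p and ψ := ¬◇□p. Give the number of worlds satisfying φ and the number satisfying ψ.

For ◇◇p:
a: no successors, so ◇◇p fails. ✗
b: successors {c}; ◇p there: c:F. ✗
c: successors {e}; ◇p there: e:F. ✗
e: successors {f}; ◇p there: f:F. ✗
f: successors {g}; ◇p there: g:T. ✓
g: successors {b, h}; ◇p there: b:F, h:T. ✓
h: successors {a}; ◇p there: a:F. ✗
— 2 worlds.
For ¬◇□p:
a: ◇□p is F. ✓
b: ◇□p is F. ✓
c: ◇□p is F. ✓
e: ◇□p is F. ✓
f: ◇□p is F. ✓
g: ◇□p is T. ✗
h: ◇□p is T. ✗
— 5 worlds.

2 and 5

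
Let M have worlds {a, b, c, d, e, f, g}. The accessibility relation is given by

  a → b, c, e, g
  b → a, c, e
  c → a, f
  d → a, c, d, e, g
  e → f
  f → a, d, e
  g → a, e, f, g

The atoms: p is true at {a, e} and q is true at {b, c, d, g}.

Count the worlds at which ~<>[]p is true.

a: <>[]p is F. ✓
b: <>[]p is F. ✓
c: <>[]p is F. ✓
d: <>[]p is F. ✓
e: <>[]p is F. ✓
f: <>[]p is F. ✓
g: <>[]p is F. ✓
Satisfying worlds: {a, b, c, d, e, f, g}.

7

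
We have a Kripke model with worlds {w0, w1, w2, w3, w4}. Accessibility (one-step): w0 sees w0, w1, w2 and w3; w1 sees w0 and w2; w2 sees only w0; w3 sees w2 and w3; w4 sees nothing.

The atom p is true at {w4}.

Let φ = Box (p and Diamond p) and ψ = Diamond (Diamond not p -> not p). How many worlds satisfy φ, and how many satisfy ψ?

1 and 4

For Box (p and Diamond p):
w0: successors {w0, w1, w2, w3}; p and Diamond p there: w0:F, w1:F, w2:F, w3:F. ✗
w1: successors {w0, w2}; p and Diamond p there: w0:F, w2:F. ✗
w2: successors {w0}; p and Diamond p there: w0:F. ✗
w3: successors {w2, w3}; p and Diamond p there: w2:F, w3:F. ✗
w4: no successors, so Box (p and Diamond p) holds vacuously. ✓
— 1 world.
For Diamond (Diamond not p -> not p):
w0: successors {w0, w1, w2, w3}; Diamond not p -> not p there: w0:T, w1:T, w2:T, w3:T. ✓
w1: successors {w0, w2}; Diamond not p -> not p there: w0:T, w2:T. ✓
w2: successors {w0}; Diamond not p -> not p there: w0:T. ✓
w3: successors {w2, w3}; Diamond not p -> not p there: w2:T, w3:T. ✓
w4: no successors, so Diamond (Diamond not p -> not p) fails. ✗
— 4 worlds.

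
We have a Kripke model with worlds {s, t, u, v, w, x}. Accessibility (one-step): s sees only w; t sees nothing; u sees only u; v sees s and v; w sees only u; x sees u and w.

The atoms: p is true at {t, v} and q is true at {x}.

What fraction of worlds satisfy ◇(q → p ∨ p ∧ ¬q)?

5/6

s: successors {w}; q → p ∨ p ∧ ¬q there: w:T. ✓
t: no successors, so ◇(q → p ∨ p ∧ ¬q) fails. ✗
u: successors {u}; q → p ∨ p ∧ ¬q there: u:T. ✓
v: successors {s, v}; q → p ∨ p ∧ ¬q there: s:T, v:T. ✓
w: successors {u}; q → p ∨ p ∧ ¬q there: u:T. ✓
x: successors {u, w}; q → p ∨ p ∧ ¬q there: u:T, w:T. ✓
That's 5 of 6 worlds, so 5/6.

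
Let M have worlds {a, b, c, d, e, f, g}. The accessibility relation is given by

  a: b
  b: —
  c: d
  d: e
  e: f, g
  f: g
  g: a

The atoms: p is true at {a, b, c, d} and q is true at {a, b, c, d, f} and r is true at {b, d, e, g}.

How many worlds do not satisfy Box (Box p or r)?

1

a: successors {b}; Box p or r there: b:T. ✓
b: no successors, so Box (Box p or r) holds vacuously. ✓
c: successors {d}; Box p or r there: d:T. ✓
d: successors {e}; Box p or r there: e:T. ✓
e: successors {f, g}; Box p or r there: f:F, g:T. ✗
f: successors {g}; Box p or r there: g:T. ✓
g: successors {a}; Box p or r there: a:T. ✓
Satisfying worlds: {a, b, c, d, f, g}.
So Box (Box p or r) fails at the other 1 world.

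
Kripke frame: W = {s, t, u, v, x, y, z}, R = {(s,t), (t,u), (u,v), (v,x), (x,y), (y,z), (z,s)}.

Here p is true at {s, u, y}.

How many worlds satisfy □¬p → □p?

3

s: □¬p is T, □p is F. ✗
t: □¬p is F, □p is T. ✓
u: □¬p is T, □p is F. ✗
v: □¬p is T, □p is F. ✗
x: □¬p is F, □p is T. ✓
y: □¬p is T, □p is F. ✗
z: □¬p is F, □p is T. ✓
Satisfying worlds: {t, x, z}.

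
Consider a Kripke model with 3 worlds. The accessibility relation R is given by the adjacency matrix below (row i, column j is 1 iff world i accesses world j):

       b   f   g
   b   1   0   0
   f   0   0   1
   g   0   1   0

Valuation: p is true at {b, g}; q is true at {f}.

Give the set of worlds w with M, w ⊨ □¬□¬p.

b: successors {b}; ¬□¬p there: b:T. ✓
f: successors {g}; ¬□¬p there: g:F. ✗
g: successors {f}; ¬□¬p there: f:T. ✓

{b, g}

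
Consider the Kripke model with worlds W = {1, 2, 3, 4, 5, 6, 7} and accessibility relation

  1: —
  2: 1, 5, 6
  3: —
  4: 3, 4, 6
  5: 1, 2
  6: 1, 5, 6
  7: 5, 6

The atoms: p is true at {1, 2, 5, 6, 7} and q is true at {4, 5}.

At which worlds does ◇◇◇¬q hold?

{2, 4, 5, 6, 7}

1: no successors, so ◇◇◇¬q fails. ✗
2: successors {1, 5, 6}; ◇◇¬q there: 1:F, 5:T, 6:T. ✓
3: no successors, so ◇◇◇¬q fails. ✗
4: successors {3, 4, 6}; ◇◇¬q there: 3:F, 4:T, 6:T. ✓
5: successors {1, 2}; ◇◇¬q there: 1:F, 2:T. ✓
6: successors {1, 5, 6}; ◇◇¬q there: 1:F, 5:T, 6:T. ✓
7: successors {5, 6}; ◇◇¬q there: 5:T, 6:T. ✓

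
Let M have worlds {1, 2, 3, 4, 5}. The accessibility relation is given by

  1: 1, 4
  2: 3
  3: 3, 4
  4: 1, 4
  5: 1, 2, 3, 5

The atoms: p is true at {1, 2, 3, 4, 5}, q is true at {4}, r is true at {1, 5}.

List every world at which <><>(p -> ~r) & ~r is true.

{2, 3, 4}

1: <><>(p -> ~r) is T, ~r is F. ✗
2: <><>(p -> ~r) is T, ~r is T. ✓
3: <><>(p -> ~r) is T, ~r is T. ✓
4: <><>(p -> ~r) is T, ~r is T. ✓
5: <><>(p -> ~r) is T, ~r is F. ✗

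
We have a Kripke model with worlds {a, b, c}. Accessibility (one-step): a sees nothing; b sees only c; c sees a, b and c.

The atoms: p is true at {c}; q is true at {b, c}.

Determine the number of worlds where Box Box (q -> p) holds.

a: no successors, so Box Box (q -> p) holds vacuously. ✓
b: successors {c}; Box (q -> p) there: c:F. ✗
c: successors {a, b, c}; Box (q -> p) there: a:T, b:T, c:F. ✗
Satisfying worlds: {a}.

1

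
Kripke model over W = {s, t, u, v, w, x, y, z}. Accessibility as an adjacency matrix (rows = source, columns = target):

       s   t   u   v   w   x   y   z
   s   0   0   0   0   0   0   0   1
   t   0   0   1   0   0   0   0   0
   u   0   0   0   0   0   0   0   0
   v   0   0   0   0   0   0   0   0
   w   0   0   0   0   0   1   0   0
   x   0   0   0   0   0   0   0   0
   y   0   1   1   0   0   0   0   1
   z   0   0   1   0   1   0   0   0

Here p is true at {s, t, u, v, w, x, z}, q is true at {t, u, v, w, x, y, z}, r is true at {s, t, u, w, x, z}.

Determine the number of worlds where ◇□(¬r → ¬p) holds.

s: successors {z}; □(¬r → ¬p) there: z:T. ✓
t: successors {u}; □(¬r → ¬p) there: u:T. ✓
u: no successors, so ◇□(¬r → ¬p) fails. ✗
v: no successors, so ◇□(¬r → ¬p) fails. ✗
w: successors {x}; □(¬r → ¬p) there: x:T. ✓
x: no successors, so ◇□(¬r → ¬p) fails. ✗
y: successors {t, u, z}; □(¬r → ¬p) there: t:T, u:T, z:T. ✓
z: successors {u, w}; □(¬r → ¬p) there: u:T, w:T. ✓
Satisfying worlds: {s, t, w, y, z}.

5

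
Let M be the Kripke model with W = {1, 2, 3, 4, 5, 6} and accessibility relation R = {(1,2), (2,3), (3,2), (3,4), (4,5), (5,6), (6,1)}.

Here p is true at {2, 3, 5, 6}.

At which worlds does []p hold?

{1, 2, 4, 5}

1: successors {2}; p there: 2:T. ✓
2: successors {3}; p there: 3:T. ✓
3: successors {2, 4}; p there: 2:T, 4:F. ✗
4: successors {5}; p there: 5:T. ✓
5: successors {6}; p there: 6:T. ✓
6: successors {1}; p there: 1:F. ✗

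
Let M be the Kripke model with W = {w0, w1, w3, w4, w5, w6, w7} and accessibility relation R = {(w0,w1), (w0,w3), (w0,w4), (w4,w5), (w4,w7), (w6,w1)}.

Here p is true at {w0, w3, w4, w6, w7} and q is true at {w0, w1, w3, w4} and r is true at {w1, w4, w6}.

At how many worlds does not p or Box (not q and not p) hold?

4

w0: not p is F, Box (not q and not p) is F. ✗
w1: not p is T, Box (not q and not p) is T. ✓
w3: not p is F, Box (not q and not p) is T. ✓
w4: not p is F, Box (not q and not p) is F. ✗
w5: not p is T, Box (not q and not p) is T. ✓
w6: not p is F, Box (not q and not p) is F. ✗
w7: not p is F, Box (not q and not p) is T. ✓
Satisfying worlds: {w1, w3, w5, w7}.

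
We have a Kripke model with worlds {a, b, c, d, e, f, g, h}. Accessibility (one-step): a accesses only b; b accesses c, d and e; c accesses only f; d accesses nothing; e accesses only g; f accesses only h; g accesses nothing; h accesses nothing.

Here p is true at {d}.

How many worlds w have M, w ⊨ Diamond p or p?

2

a: Diamond p is F, p is F. ✗
b: Diamond p is T, p is F. ✓
c: Diamond p is F, p is F. ✗
d: Diamond p is F, p is T. ✓
e: Diamond p is F, p is F. ✗
f: Diamond p is F, p is F. ✗
g: Diamond p is F, p is F. ✗
h: Diamond p is F, p is F. ✗
Satisfying worlds: {b, d}.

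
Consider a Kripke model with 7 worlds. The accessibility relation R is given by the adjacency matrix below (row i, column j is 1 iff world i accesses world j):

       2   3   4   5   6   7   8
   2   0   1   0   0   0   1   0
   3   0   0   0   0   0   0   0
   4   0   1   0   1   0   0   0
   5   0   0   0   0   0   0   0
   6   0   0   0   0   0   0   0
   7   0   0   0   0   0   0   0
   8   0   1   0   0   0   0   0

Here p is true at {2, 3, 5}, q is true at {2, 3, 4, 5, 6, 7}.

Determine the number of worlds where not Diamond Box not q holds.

2: Diamond Box not q is T. ✗
3: Diamond Box not q is F. ✓
4: Diamond Box not q is T. ✗
5: Diamond Box not q is F. ✓
6: Diamond Box not q is F. ✓
7: Diamond Box not q is F. ✓
8: Diamond Box not q is T. ✗
Satisfying worlds: {3, 5, 6, 7}.

4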